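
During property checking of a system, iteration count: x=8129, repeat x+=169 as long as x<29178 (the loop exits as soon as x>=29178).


Step 1: x goes from 8129 toward 29178 by 169; the body runs while x<29178, so iterations = ceil((bound-start)/step)
Step 2: Distance=21049
Step 3: ceil(21049/169)=125

125


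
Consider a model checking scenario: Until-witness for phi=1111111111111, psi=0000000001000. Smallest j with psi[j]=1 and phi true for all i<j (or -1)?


(phi U psi) at 0: need smallest j with psi[j]=1 and phi[i]=1 for all i in [0,j).
Scan from step 0:
  step 0: phi=1, psi=0 -> continue
  step 1: phi=1, psi=0 -> continue
  step 2: phi=1, psi=0 -> continue
  step 3: phi=1, psi=0 -> continue
  step 9: psi=1 and phi held for [0,9) -> witness found
Witness step = 9

9


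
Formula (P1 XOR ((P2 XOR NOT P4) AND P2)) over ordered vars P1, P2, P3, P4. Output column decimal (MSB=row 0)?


Formula: (P1 XOR ((P2 XOR NOT P4) AND P2)) over P1, P2, P3, P4 (16 rows)
Evaluate each row (bits = P1,P2,P3,P4, MSB first):
  row 0 [0000]: (0 XOR ((0 XOR NOT 0) AND 0)) -> 0
  row 1 [0001]: (0 XOR ((0 XOR NOT 1) AND 0)) -> 0
  row 2 [0010]: (0 XOR ((0 XOR NOT 0) AND 0)) -> 0
  row 3 [0011]: (0 XOR ((0 XOR NOT 1) AND 0)) -> 0
  row 4 [0100]: (0 XOR ((1 XOR NOT 0) AND 1)) -> 0
  row 5 [0101]: (0 XOR ((1 XOR NOT 1) AND 1)) -> 1
  row 6 [0110]: (0 XOR ((1 XOR NOT 0) AND 1)) -> 0
  row 7 [0111]: (0 XOR ((1 XOR NOT 1) AND 1)) -> 1
  row 8 [1000]: (1 XOR ((0 XOR NOT 0) AND 0)) -> 1
  row 9 [1001]: (1 XOR ((0 XOR NOT 1) AND 0)) -> 1
  row 10 [1010]: (1 XOR ((0 XOR NOT 0) AND 0)) -> 1
  row 11 [1011]: (1 XOR ((0 XOR NOT 1) AND 0)) -> 1
  row 12 [1100]: (1 XOR ((1 XOR NOT 0) AND 1)) -> 1
  row 13 [1101]: (1 XOR ((1 XOR NOT 1) AND 1)) -> 0
  row 14 [1110]: (1 XOR ((1 XOR NOT 0) AND 1)) -> 1
  row 15 [1111]: (1 XOR ((1 XOR NOT 1) AND 1)) -> 0
Full result column, 4 rows per line (P1,P2 fixed per line; P3,P4 runs 00..11 left to right):
  rows 0-3 [P1,P2=00]: 0000  = hex 0
  rows 4-7 [P1,P2=01]: 0101  = hex 5
  rows 8-11 [P1,P2=10]: 1111  = hex F
  rows 12-15 [P1,P2=11]: 1010  = hex A
Output column (row 0 .. row 15) = 0000010111111010
Output column grouped in 4s = 0000 0101 1111 1010 = 0x05FA
Convert to decimal digit by digit (value = value*16 + digit):
  0 -> 0
  0*16 + 5 = 5
  5*16 + 15 (F) = 95
  95*16 + 10 (A) = 1530
Decimal = 1530

1530


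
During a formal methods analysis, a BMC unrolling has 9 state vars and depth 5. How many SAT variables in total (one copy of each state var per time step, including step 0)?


BMC unrolls to depth k, creating one copy of each state var for steps 0..k.
Step count = 5 + 1 = 6 (steps 0 through 5)
Vars per step = 9
Total = 9 * 6 = 54

54


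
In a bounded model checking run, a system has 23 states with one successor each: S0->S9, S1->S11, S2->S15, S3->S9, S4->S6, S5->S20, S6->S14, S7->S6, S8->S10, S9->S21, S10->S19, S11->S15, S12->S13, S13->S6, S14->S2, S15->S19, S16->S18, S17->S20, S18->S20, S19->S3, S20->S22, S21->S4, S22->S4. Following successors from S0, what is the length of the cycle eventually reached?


Trace from S0 until a state repeats:
  S0 -> S9 -> S21 -> S4 -> S6 -> S14 -> S2 -> S15 -> S19 -> S3 -> S9
S9 first seen at step 1, revisited at step 10.
Cycle length = 10 - 1 = 9

9


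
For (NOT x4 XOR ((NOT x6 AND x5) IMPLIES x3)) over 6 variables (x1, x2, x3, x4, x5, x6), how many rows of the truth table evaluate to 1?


Formula: (NOT x4 XOR ((NOT x6 AND x5) IMPLIES x3)) over 6 vars (64 rows)
Evaluate each row (x1, x2, x3, x4, x5, x6 as bits, MSB first):
  row 0 [000000]: (NOT 0 XOR ((NOT 0 AND 0) IMPLIES 0)) -> 0
  row 1 [000001]: (NOT 0 XOR ((NOT 1 AND 0) IMPLIES 0)) -> 0
  row 2 [000010]: (NOT 0 XOR ((NOT 0 AND 1) IMPLIES 0)) -> 1
  row 3 [000011]: (NOT 0 XOR ((NOT 1 AND 1) IMPLIES 0)) -> 0
  row 4 [000100]: (NOT 1 XOR ((NOT 0 AND 0) IMPLIES 0)) -> 1
  (every remaining row is evaluated the same way; all 64 results are listed next)
Full result column, 8 rows per line (x1,x2,x3 fixed per line; x4,x5,x6 runs 000..111 left to right):
  rows 0-7 [x1,x2,x3=000]: 00101101  (ones: 4)
  rows 8-15 [x1,x2,x3=001]: 00001111  (ones: 4)
  rows 16-23 [x1,x2,x3=010]: 00101101  (ones: 4)
  rows 24-31 [x1,x2,x3=011]: 00001111  (ones: 4)
  rows 32-39 [x1,x2,x3=100]: 00101101  (ones: 4)
  rows 40-47 [x1,x2,x3=101]: 00001111  (ones: 4)
  rows 48-55 [x1,x2,x3=110]: 00101101  (ones: 4)
  rows 56-63 [x1,x2,x3=111]: 00001111  (ones: 4)
Count of 1-rows = 4+4+4+4+4+4+4+4 = 32

32


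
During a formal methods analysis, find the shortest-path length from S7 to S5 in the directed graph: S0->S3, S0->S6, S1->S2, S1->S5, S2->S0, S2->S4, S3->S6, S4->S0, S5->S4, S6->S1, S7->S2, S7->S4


BFS layer-by-layer from S7:
  dist 0: {S7}
  dist 1: {S2, S4}
  dist 2: {S0}
  dist 3: {S3, S6}
  dist 4: {S1}
  dist 5: {S5}
  -> S5 reached at distance 5
Shortest path length = 5

5


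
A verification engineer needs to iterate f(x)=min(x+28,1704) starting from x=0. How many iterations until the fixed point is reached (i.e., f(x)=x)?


Step 1: x=0, cap=1704, increment=28
Step 2: x grows by 28 each step until capped at 1704; fixed point is x=1704
Step 3: iterations = ceil(1704/28) = 61

61


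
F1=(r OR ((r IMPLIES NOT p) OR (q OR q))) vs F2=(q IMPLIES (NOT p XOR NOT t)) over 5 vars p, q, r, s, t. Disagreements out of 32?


F1 = (r OR ((r IMPLIES NOT p) OR (q OR q)))
F2 = (q IMPLIES (NOT p XOR NOT t))
Evaluate both on each of 32 rows (bits = p,q,r,s,t):
  row 0 [00000]: F1=1 F2=1 -> 0
  row 1 [00001]: F1=1 F2=1 -> 0
  row 2 [00010]: F1=1 F2=1 -> 0
  row 3 [00011]: F1=1 F2=1 -> 0
  row 4 [00100]: F1=1 F2=1 -> 0
  row 5 [00101]: F1=1 F2=1 -> 0
  row 6 [00110]: F1=1 F2=1 -> 0
  row 7 [00111]: F1=1 F2=1 -> 0
  row 8 [01000]: F1=1 F2=0 (differ) -> 1
  row 9 [01001]: F1=1 F2=1 -> 0
  row 10 [01010]: F1=1 F2=0 (differ) -> 1
  row 11 [01011]: F1=1 F2=1 -> 0
  row 12 [01100]: F1=1 F2=0 (differ) -> 1
  row 13 [01101]: F1=1 F2=1 -> 0
  row 14 [01110]: F1=1 F2=0 (differ) -> 1
  row 15 [01111]: F1=1 F2=1 -> 0
  row 16 [10000]: F1=1 F2=1 -> 0
  row 17 [10001]: F1=1 F2=1 -> 0
  row 18 [10010]: F1=1 F2=1 -> 0
  row 19 [10011]: F1=1 F2=1 -> 0
  row 20 [10100]: F1=1 F2=1 -> 0
  row 21 [10101]: F1=1 F2=1 -> 0
  row 22 [10110]: F1=1 F2=1 -> 0
  row 23 [10111]: F1=1 F2=1 -> 0
  row 24 [11000]: F1=1 F2=1 -> 0
  row 25 [11001]: F1=1 F2=0 (differ) -> 1
  row 26 [11010]: F1=1 F2=1 -> 0
  row 27 [11011]: F1=1 F2=0 (differ) -> 1
  row 28 [11100]: F1=1 F2=1 -> 0
  row 29 [11101]: F1=1 F2=0 (differ) -> 1
  row 30 [11110]: F1=1 F2=1 -> 0
  row 31 [11111]: F1=1 F2=0 (differ) -> 1
Full result column, 8 rows per line (p,q fixed per line; r,s,t runs 000..111 left to right):
  rows 0-7 [p,q=00]: 00000000  (ones: 0)
  rows 8-15 [p,q=01]: 10101010  (ones: 4)
  rows 16-23 [p,q=10]: 00000000  (ones: 0)
  rows 24-31 [p,q=11]: 01010101  (ones: 4)
Disagreements = 0+4+0+4 = 8

8


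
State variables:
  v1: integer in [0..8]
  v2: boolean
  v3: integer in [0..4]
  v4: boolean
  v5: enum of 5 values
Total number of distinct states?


State space = product of domain sizes of all variables.
Domain sizes:
  v1 (integer in [0..8]): 9
  v2 (boolean): 2
  v3 (integer in [0..4]): 5
  v4 (boolean): 2
  v5 (enum of 5 values): 5
Product = 9 * 2 * 5 * 2 * 5 = 900

900


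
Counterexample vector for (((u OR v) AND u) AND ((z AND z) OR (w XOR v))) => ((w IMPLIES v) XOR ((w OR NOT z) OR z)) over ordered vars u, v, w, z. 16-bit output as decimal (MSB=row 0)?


F1 = (((u OR v) AND u) AND ((z AND z) OR (w XOR v)))
F2 = ((w IMPLIES v) XOR ((w OR NOT z) OR z))
Counterexample to F1=>F2 is where F1=1 and F2=0.
Evaluate each row (bits = u,v,w,z, MSB first):
  row 0 [0000]: F1=0 F2=0 -> F1&~F2 -> 0
  row 1 [0001]: F1=0 F2=0 -> F1&~F2 -> 0
  row 2 [0010]: F1=0 F2=1 -> F1&~F2 -> 0
  row 3 [0011]: F1=0 F2=1 -> F1&~F2 -> 0
  row 4 [0100]: F1=0 F2=0 -> F1&~F2 -> 0
  row 5 [0101]: F1=0 F2=0 -> F1&~F2 -> 0
  row 6 [0110]: F1=0 F2=0 -> F1&~F2 -> 0
  row 7 [0111]: F1=0 F2=0 -> F1&~F2 -> 0
  row 8 [1000]: F1=0 F2=0 -> F1&~F2 -> 0
  row 9 [1001]: F1=1 F2=0 -> F1&~F2 -> 1
  row 10 [1010]: F1=1 F2=1 -> F1&~F2 -> 0
  row 11 [1011]: F1=1 F2=1 -> F1&~F2 -> 0
  row 12 [1100]: F1=1 F2=0 -> F1&~F2 -> 1
  row 13 [1101]: F1=1 F2=0 -> F1&~F2 -> 1
  row 14 [1110]: F1=0 F2=0 -> F1&~F2 -> 0
  row 15 [1111]: F1=1 F2=0 -> F1&~F2 -> 1
Full result column, 4 rows per line (u,v fixed per line; w,z runs 00..11 left to right):
  rows 0-3 [u,v=00]: 0000  = hex 0
  rows 4-7 [u,v=01]: 0000  = hex 0
  rows 8-11 [u,v=10]: 0100  = hex 4
  rows 12-15 [u,v=11]: 1101  = hex D
Counterexample vector (row 0 .. row 15) = 0000000001001101
Output column grouped in 4s = 0000 0000 0100 1101 = 0x004D
Convert to decimal digit by digit (value = value*16 + digit):
  0 -> 0
  0*16 + 0 = 0
  0*16 + 4 = 4
  4*16 + 13 (D) = 77
Decimal = 77

77


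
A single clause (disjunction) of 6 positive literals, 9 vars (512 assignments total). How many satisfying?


Step 1: Total=2^9=512
Step 2: Unsat when all 6 false: 2^3=8
Step 3: Sat=512-8=504

504


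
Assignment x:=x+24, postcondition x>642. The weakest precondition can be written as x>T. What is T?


Formula: wp(x:=E, P) = P[E/x] (substitute E for x in postcondition)
Step 1: Postcondition: x>642
Step 2: Substitute x+24 for x: x+24>642
Step 3: Solve for x: x > 642-24 = 618

618


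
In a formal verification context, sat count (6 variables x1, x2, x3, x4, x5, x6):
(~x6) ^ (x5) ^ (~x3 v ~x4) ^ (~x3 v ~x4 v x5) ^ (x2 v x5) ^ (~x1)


CNF with 6 clauses over 6 vars (64 assignments).
An assignment satisfies CNF iff every clause has >=1 true literal.
Check each row (bits = x1,x2,x3,x4,x5,x6; clause T/F shown):
  row 0 [000000]: clauses=TFTTFT -> 0
  row 1 [000001]: clauses=FFTTFT -> 0
  row 2 [000010]: clauses=TTTTTT -> 1
  row 3 [000011]: clauses=FTTTTT -> 0
  row 4 [000100]: clauses=TFTTFT -> 0
  (every remaining row is evaluated the same way; all 64 results are listed next)
Full result column, 8 rows per line (x1,x2,x3 fixed per line; x4,x5,x6 runs 000..111 left to right):
  rows 0-7 [x1,x2,x3=000]: 00100010  (ones: 2)
  rows 8-15 [x1,x2,x3=001]: 00100000  (ones: 1)
  rows 16-23 [x1,x2,x3=010]: 00100010  (ones: 2)
  rows 24-31 [x1,x2,x3=011]: 00100000  (ones: 1)
  rows 32-39 [x1,x2,x3=100]: 00000000  (ones: 0)
  rows 40-47 [x1,x2,x3=101]: 00000000  (ones: 0)
  rows 48-55 [x1,x2,x3=110]: 00000000  (ones: 0)
  rows 56-63 [x1,x2,x3=111]: 00000000  (ones: 0)
Satisfying assignments = 2+1+2+1+0+0+0+0 = 6

6


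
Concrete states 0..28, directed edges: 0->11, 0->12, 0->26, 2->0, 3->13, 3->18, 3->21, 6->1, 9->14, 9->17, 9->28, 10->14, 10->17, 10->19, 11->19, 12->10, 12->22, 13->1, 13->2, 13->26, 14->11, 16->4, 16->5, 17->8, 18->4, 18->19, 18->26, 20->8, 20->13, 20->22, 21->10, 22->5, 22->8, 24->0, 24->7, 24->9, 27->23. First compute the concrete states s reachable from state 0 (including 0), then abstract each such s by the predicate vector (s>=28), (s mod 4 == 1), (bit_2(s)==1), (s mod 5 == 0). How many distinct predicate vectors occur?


BFS from 0:
Concrete reachable: {0, 5, 8, 10, 11, 12, 14, 17, 19, 22, 26}
Abstract via predicates (s>=28), (s mod 4 == 1), (bit_2(s)==1), (s mod 5 == 0):
  (0,0,0,0) <- {8, 11, 19, 26}
  (0,0,0,1) <- {0, 10}
  (0,0,1,0) <- {12, 14, 22}
  (0,1,0,0) <- {17}
  (0,1,1,1) <- {5}
Distinct abstract states = 5

5


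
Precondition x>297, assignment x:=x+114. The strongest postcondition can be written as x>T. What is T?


Formula: sp(P, x:=E) = exists old_x. (x = E[old_x/x]) AND P[old_x/x] (old_x is the value of x before the assignment; eliminate old_x by solving x = E[old_x/x] for old_x)
Step 1: Precondition P: x>297, i.e. old_x > 297
Step 2: Assignment gives x = old_x + 114, so old_x = x - 114
Step 3: Substitute into P: x - 114 > 297
Step 4: Simplify: x > 297+114 = 411

411


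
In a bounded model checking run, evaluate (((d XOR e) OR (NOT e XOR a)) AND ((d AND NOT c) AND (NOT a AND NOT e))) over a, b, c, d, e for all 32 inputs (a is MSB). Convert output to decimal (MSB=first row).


Formula: (((d XOR e) OR (NOT e XOR a)) AND ((d AND NOT c) AND (NOT a AND NOT e))) over a, b, c, d, e (32 rows)
Evaluate each row (bits = a,b,c,d,e, MSB first):
  row 0 [00000]: (((0 XOR 0) OR (NOT 0 XOR 0)) AND ((0 AND NOT 0) AND (NOT 0 AND NOT 0))) -> 0
  row 1 [00001]: (((0 XOR 1) OR (NOT 1 XOR 0)) AND ((0 AND NOT 0) AND (NOT 0 AND NOT 1))) -> 0
  row 2 [00010]: (((1 XOR 0) OR (NOT 0 XOR 0)) AND ((1 AND NOT 0) AND (NOT 0 AND NOT 0))) -> 1
  row 3 [00011]: (((1 XOR 1) OR (NOT 1 XOR 0)) AND ((1 AND NOT 0) AND (NOT 0 AND NOT 1))) -> 0
  row 4 [00100]: (((0 XOR 0) OR (NOT 0 XOR 0)) AND ((0 AND NOT 1) AND (NOT 0 AND NOT 0))) -> 0
  row 5 [00101]: (((0 XOR 1) OR (NOT 1 XOR 0)) AND ((0 AND NOT 1) AND (NOT 0 AND NOT 1))) -> 0
  row 6 [00110]: (((1 XOR 0) OR (NOT 0 XOR 0)) AND ((1 AND NOT 1) AND (NOT 0 AND NOT 0))) -> 0
  row 7 [00111]: (((1 XOR 1) OR (NOT 1 XOR 0)) AND ((1 AND NOT 1) AND (NOT 0 AND NOT 1))) -> 0
  row 8 [01000]: (((0 XOR 0) OR (NOT 0 XOR 0)) AND ((0 AND NOT 0) AND (NOT 0 AND NOT 0))) -> 0
  row 9 [01001]: (((0 XOR 1) OR (NOT 1 XOR 0)) AND ((0 AND NOT 0) AND (NOT 0 AND NOT 1))) -> 0
  row 10 [01010]: (((1 XOR 0) OR (NOT 0 XOR 0)) AND ((1 AND NOT 0) AND (NOT 0 AND NOT 0))) -> 1
  row 11 [01011]: (((1 XOR 1) OR (NOT 1 XOR 0)) AND ((1 AND NOT 0) AND (NOT 0 AND NOT 1))) -> 0
  row 12 [01100]: (((0 XOR 0) OR (NOT 0 XOR 0)) AND ((0 AND NOT 1) AND (NOT 0 AND NOT 0))) -> 0
  row 13 [01101]: (((0 XOR 1) OR (NOT 1 XOR 0)) AND ((0 AND NOT 1) AND (NOT 0 AND NOT 1))) -> 0
  row 14 [01110]: (((1 XOR 0) OR (NOT 0 XOR 0)) AND ((1 AND NOT 1) AND (NOT 0 AND NOT 0))) -> 0
  row 15 [01111]: (((1 XOR 1) OR (NOT 1 XOR 0)) AND ((1 AND NOT 1) AND (NOT 0 AND NOT 1))) -> 0
  row 16 [10000]: (((0 XOR 0) OR (NOT 0 XOR 1)) AND ((0 AND NOT 0) AND (NOT 1 AND NOT 0))) -> 0
  row 17 [10001]: (((0 XOR 1) OR (NOT 1 XOR 1)) AND ((0 AND NOT 0) AND (NOT 1 AND NOT 1))) -> 0
  row 18 [10010]: (((1 XOR 0) OR (NOT 0 XOR 1)) AND ((1 AND NOT 0) AND (NOT 1 AND NOT 0))) -> 0
  row 19 [10011]: (((1 XOR 1) OR (NOT 1 XOR 1)) AND ((1 AND NOT 0) AND (NOT 1 AND NOT 1))) -> 0
  row 20 [10100]: (((0 XOR 0) OR (NOT 0 XOR 1)) AND ((0 AND NOT 1) AND (NOT 1 AND NOT 0))) -> 0
  row 21 [10101]: (((0 XOR 1) OR (NOT 1 XOR 1)) AND ((0 AND NOT 1) AND (NOT 1 AND NOT 1))) -> 0
  row 22 [10110]: (((1 XOR 0) OR (NOT 0 XOR 1)) AND ((1 AND NOT 1) AND (NOT 1 AND NOT 0))) -> 0
  row 23 [10111]: (((1 XOR 1) OR (NOT 1 XOR 1)) AND ((1 AND NOT 1) AND (NOT 1 AND NOT 1))) -> 0
  row 24 [11000]: (((0 XOR 0) OR (NOT 0 XOR 1)) AND ((0 AND NOT 0) AND (NOT 1 AND NOT 0))) -> 0
  row 25 [11001]: (((0 XOR 1) OR (NOT 1 XOR 1)) AND ((0 AND NOT 0) AND (NOT 1 AND NOT 1))) -> 0
  row 26 [11010]: (((1 XOR 0) OR (NOT 0 XOR 1)) AND ((1 AND NOT 0) AND (NOT 1 AND NOT 0))) -> 0
  row 27 [11011]: (((1 XOR 1) OR (NOT 1 XOR 1)) AND ((1 AND NOT 0) AND (NOT 1 AND NOT 1))) -> 0
  row 28 [11100]: (((0 XOR 0) OR (NOT 0 XOR 1)) AND ((0 AND NOT 1) AND (NOT 1 AND NOT 0))) -> 0
  row 29 [11101]: (((0 XOR 1) OR (NOT 1 XOR 1)) AND ((0 AND NOT 1) AND (NOT 1 AND NOT 1))) -> 0
  row 30 [11110]: (((1 XOR 0) OR (NOT 0 XOR 1)) AND ((1 AND NOT 1) AND (NOT 1 AND NOT 0))) -> 0
  row 31 [11111]: (((1 XOR 1) OR (NOT 1 XOR 1)) AND ((1 AND NOT 1) AND (NOT 1 AND NOT 1))) -> 0
Full result column, 4 rows per line (a,b,c fixed per line; d,e runs 00..11 left to right):
  rows 0-3 [a,b,c=000]: 0010  = hex 2
  rows 4-7 [a,b,c=001]: 0000  = hex 0
  rows 8-11 [a,b,c=010]: 0010  = hex 2
  rows 12-15 [a,b,c=011]: 0000  = hex 0
  rows 16-19 [a,b,c=100]: 0000  = hex 0
  rows 20-23 [a,b,c=101]: 0000  = hex 0
  rows 24-27 [a,b,c=110]: 0000  = hex 0
  rows 28-31 [a,b,c=111]: 0000  = hex 0
Output column (row 0 .. row 31) = 00100000001000000000000000000000
Output column grouped in 4s = 0010 0000 0010 0000 0000 0000 0000 0000 = 0x20200000
Convert to decimal digit by digit (value = value*16 + digit):
  2 -> 2
  2*16 + 0 = 32
  32*16 + 2 = 514
  514*16 + 0 = 8224
  8224*16 + 0 = 131584
  131584*16 + 0 = 2105344
  2105344*16 + 0 = 33685504
  33685504*16 + 0 = 538968064
Decimal = 538968064

538968064


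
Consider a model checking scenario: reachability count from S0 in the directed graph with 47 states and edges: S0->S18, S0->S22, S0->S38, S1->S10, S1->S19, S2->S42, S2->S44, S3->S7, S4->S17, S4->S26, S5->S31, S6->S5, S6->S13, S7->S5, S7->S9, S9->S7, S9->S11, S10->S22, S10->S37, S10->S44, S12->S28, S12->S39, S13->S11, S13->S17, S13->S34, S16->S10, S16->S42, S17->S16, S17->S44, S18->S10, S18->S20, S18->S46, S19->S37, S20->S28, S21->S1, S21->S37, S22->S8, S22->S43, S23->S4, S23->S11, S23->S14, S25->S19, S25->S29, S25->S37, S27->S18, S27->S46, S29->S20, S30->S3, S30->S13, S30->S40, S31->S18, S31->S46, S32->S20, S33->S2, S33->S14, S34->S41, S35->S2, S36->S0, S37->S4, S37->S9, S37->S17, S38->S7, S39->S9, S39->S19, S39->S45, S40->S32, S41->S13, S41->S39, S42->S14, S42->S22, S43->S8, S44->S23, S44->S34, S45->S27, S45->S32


BFS from S0:
  layer 0: {S0}
  layer 1: {S18, S22, S38}
  layer 2: {S7, S8, S10, S20, S43, S46}
  layer 3: {S5, S9, S28, S37, S44}
  layer 4: {S4, S11, S17, S23, S31, S34}
  layer 5: {S14, S16, S26, S41}
  layer 6: {S13, S39, S42}
  layer 7: {S19, S45}
  layer 8: {S27, S32}
Reachable set: {S0, S4, S5, S7, S8, S9, S10, S11, S13, S14, S16, S17, S18, S19, S20, S22, S23, S26, S27, S28, S31, S32, S34, S37, S38, S39, S41, S42, S43, S44, S45, S46}
Count = 32

32


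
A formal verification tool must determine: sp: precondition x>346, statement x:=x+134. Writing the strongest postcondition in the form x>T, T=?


Formula: sp(P, x:=E) = exists old_x. (x = E[old_x/x]) AND P[old_x/x] (old_x is the value of x before the assignment; eliminate old_x by solving x = E[old_x/x] for old_x)
Step 1: Precondition P: x>346, i.e. old_x > 346
Step 2: Assignment gives x = old_x + 134, so old_x = x - 134
Step 3: Substitute into P: x - 134 > 346
Step 4: Simplify: x > 346+134 = 480

480


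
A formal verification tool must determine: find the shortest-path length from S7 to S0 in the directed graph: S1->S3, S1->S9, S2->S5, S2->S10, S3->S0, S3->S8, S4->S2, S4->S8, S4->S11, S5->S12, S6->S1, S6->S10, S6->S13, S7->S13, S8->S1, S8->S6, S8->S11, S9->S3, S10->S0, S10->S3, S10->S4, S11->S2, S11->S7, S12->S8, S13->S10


BFS layer-by-layer from S7:
  dist 0: {S7}
  dist 1: {S13}
  dist 2: {S10}
  dist 3: {S0, S3, S4}
  -> S0 reached at distance 3
Shortest path length = 3

3


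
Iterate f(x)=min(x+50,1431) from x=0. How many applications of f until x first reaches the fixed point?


Step 1: x=0, cap=1431, increment=50
Step 2: x grows by 50 each step until capped at 1431; fixed point is x=1431
Step 3: iterations = ceil(1431/50) = 29

29


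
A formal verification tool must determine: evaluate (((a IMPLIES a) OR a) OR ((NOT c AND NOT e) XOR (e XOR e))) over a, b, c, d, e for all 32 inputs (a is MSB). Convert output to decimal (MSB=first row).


Formula: (((a IMPLIES a) OR a) OR ((NOT c AND NOT e) XOR (e XOR e))) over a, b, c, d, e (32 rows)
Evaluate each row (bits = a,b,c,d,e, MSB first):
  row 0 [00000]: (((0 IMPLIES 0) OR 0) OR ((NOT 0 AND NOT 0) XOR (0 XOR 0))) -> 1
  row 1 [00001]: (((0 IMPLIES 0) OR 0) OR ((NOT 0 AND NOT 1) XOR (1 XOR 1))) -> 1
  row 2 [00010]: (((0 IMPLIES 0) OR 0) OR ((NOT 0 AND NOT 0) XOR (0 XOR 0))) -> 1
  row 3 [00011]: (((0 IMPLIES 0) OR 0) OR ((NOT 0 AND NOT 1) XOR (1 XOR 1))) -> 1
  row 4 [00100]: (((0 IMPLIES 0) OR 0) OR ((NOT 1 AND NOT 0) XOR (0 XOR 0))) -> 1
  row 5 [00101]: (((0 IMPLIES 0) OR 0) OR ((NOT 1 AND NOT 1) XOR (1 XOR 1))) -> 1
  row 6 [00110]: (((0 IMPLIES 0) OR 0) OR ((NOT 1 AND NOT 0) XOR (0 XOR 0))) -> 1
  row 7 [00111]: (((0 IMPLIES 0) OR 0) OR ((NOT 1 AND NOT 1) XOR (1 XOR 1))) -> 1
  row 8 [01000]: (((0 IMPLIES 0) OR 0) OR ((NOT 0 AND NOT 0) XOR (0 XOR 0))) -> 1
  row 9 [01001]: (((0 IMPLIES 0) OR 0) OR ((NOT 0 AND NOT 1) XOR (1 XOR 1))) -> 1
  row 10 [01010]: (((0 IMPLIES 0) OR 0) OR ((NOT 0 AND NOT 0) XOR (0 XOR 0))) -> 1
  row 11 [01011]: (((0 IMPLIES 0) OR 0) OR ((NOT 0 AND NOT 1) XOR (1 XOR 1))) -> 1
  row 12 [01100]: (((0 IMPLIES 0) OR 0) OR ((NOT 1 AND NOT 0) XOR (0 XOR 0))) -> 1
  row 13 [01101]: (((0 IMPLIES 0) OR 0) OR ((NOT 1 AND NOT 1) XOR (1 XOR 1))) -> 1
  row 14 [01110]: (((0 IMPLIES 0) OR 0) OR ((NOT 1 AND NOT 0) XOR (0 XOR 0))) -> 1
  row 15 [01111]: (((0 IMPLIES 0) OR 0) OR ((NOT 1 AND NOT 1) XOR (1 XOR 1))) -> 1
  row 16 [10000]: (((1 IMPLIES 1) OR 1) OR ((NOT 0 AND NOT 0) XOR (0 XOR 0))) -> 1
  row 17 [10001]: (((1 IMPLIES 1) OR 1) OR ((NOT 0 AND NOT 1) XOR (1 XOR 1))) -> 1
  row 18 [10010]: (((1 IMPLIES 1) OR 1) OR ((NOT 0 AND NOT 0) XOR (0 XOR 0))) -> 1
  row 19 [10011]: (((1 IMPLIES 1) OR 1) OR ((NOT 0 AND NOT 1) XOR (1 XOR 1))) -> 1
  row 20 [10100]: (((1 IMPLIES 1) OR 1) OR ((NOT 1 AND NOT 0) XOR (0 XOR 0))) -> 1
  row 21 [10101]: (((1 IMPLIES 1) OR 1) OR ((NOT 1 AND NOT 1) XOR (1 XOR 1))) -> 1
  row 22 [10110]: (((1 IMPLIES 1) OR 1) OR ((NOT 1 AND NOT 0) XOR (0 XOR 0))) -> 1
  row 23 [10111]: (((1 IMPLIES 1) OR 1) OR ((NOT 1 AND NOT 1) XOR (1 XOR 1))) -> 1
  row 24 [11000]: (((1 IMPLIES 1) OR 1) OR ((NOT 0 AND NOT 0) XOR (0 XOR 0))) -> 1
  row 25 [11001]: (((1 IMPLIES 1) OR 1) OR ((NOT 0 AND NOT 1) XOR (1 XOR 1))) -> 1
  row 26 [11010]: (((1 IMPLIES 1) OR 1) OR ((NOT 0 AND NOT 0) XOR (0 XOR 0))) -> 1
  row 27 [11011]: (((1 IMPLIES 1) OR 1) OR ((NOT 0 AND NOT 1) XOR (1 XOR 1))) -> 1
  row 28 [11100]: (((1 IMPLIES 1) OR 1) OR ((NOT 1 AND NOT 0) XOR (0 XOR 0))) -> 1
  row 29 [11101]: (((1 IMPLIES 1) OR 1) OR ((NOT 1 AND NOT 1) XOR (1 XOR 1))) -> 1
  row 30 [11110]: (((1 IMPLIES 1) OR 1) OR ((NOT 1 AND NOT 0) XOR (0 XOR 0))) -> 1
  row 31 [11111]: (((1 IMPLIES 1) OR 1) OR ((NOT 1 AND NOT 1) XOR (1 XOR 1))) -> 1
Full result column, 4 rows per line (a,b,c fixed per line; d,e runs 00..11 left to right):
  rows 0-3 [a,b,c=000]: 1111  = hex F
  rows 4-7 [a,b,c=001]: 1111  = hex F
  rows 8-11 [a,b,c=010]: 1111  = hex F
  rows 12-15 [a,b,c=011]: 1111  = hex F
  rows 16-19 [a,b,c=100]: 1111  = hex F
  rows 20-23 [a,b,c=101]: 1111  = hex F
  rows 24-27 [a,b,c=110]: 1111  = hex F
  rows 28-31 [a,b,c=111]: 1111  = hex F
Output column (row 0 .. row 31) = 11111111111111111111111111111111
Output column grouped in 4s = 1111 1111 1111 1111 1111 1111 1111 1111 = 0xFFFFFFFF
Convert to decimal digit by digit (value = value*16 + digit):
  F -> 15
  15*16 + 15 (F) = 255
  255*16 + 15 (F) = 4095
  4095*16 + 15 (F) = 65535
  65535*16 + 15 (F) = 1048575
  1048575*16 + 15 (F) = 16777215
  16777215*16 + 15 (F) = 268435455
  268435455*16 + 15 (F) = 4294967295
Decimal = 4294967295

4294967295


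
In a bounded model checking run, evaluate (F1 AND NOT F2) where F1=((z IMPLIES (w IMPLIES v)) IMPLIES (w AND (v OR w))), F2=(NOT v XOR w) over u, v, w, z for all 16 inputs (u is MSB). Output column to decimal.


F1 = ((z IMPLIES (w IMPLIES v)) IMPLIES (w AND (v OR w)))
F2 = (NOT v XOR w)
Counterexample to F1=>F2 is where F1=1 and F2=0.
Evaluate each row (bits = u,v,w,z, MSB first):
  row 0 [0000]: F1=0 F2=1 -> F1&~F2 -> 0
  row 1 [0001]: F1=0 F2=1 -> F1&~F2 -> 0
  row 2 [0010]: F1=1 F2=0 -> F1&~F2 -> 1
  row 3 [0011]: F1=1 F2=0 -> F1&~F2 -> 1
  row 4 [0100]: F1=0 F2=0 -> F1&~F2 -> 0
  row 5 [0101]: F1=0 F2=0 -> F1&~F2 -> 0
  row 6 [0110]: F1=1 F2=1 -> F1&~F2 -> 0
  row 7 [0111]: F1=1 F2=1 -> F1&~F2 -> 0
  row 8 [1000]: F1=0 F2=1 -> F1&~F2 -> 0
  row 9 [1001]: F1=0 F2=1 -> F1&~F2 -> 0
  row 10 [1010]: F1=1 F2=0 -> F1&~F2 -> 1
  row 11 [1011]: F1=1 F2=0 -> F1&~F2 -> 1
  row 12 [1100]: F1=0 F2=0 -> F1&~F2 -> 0
  row 13 [1101]: F1=0 F2=0 -> F1&~F2 -> 0
  row 14 [1110]: F1=1 F2=1 -> F1&~F2 -> 0
  row 15 [1111]: F1=1 F2=1 -> F1&~F2 -> 0
Full result column, 4 rows per line (u,v fixed per line; w,z runs 00..11 left to right):
  rows 0-3 [u,v=00]: 0011  = hex 3
  rows 4-7 [u,v=01]: 0000  = hex 0
  rows 8-11 [u,v=10]: 0011  = hex 3
  rows 12-15 [u,v=11]: 0000  = hex 0
Counterexample vector (row 0 .. row 15) = 0011000000110000
Output column grouped in 4s = 0011 0000 0011 0000 = 0x3030
Convert to decimal digit by digit (value = value*16 + digit):
  3 -> 3
  3*16 + 0 = 48
  48*16 + 3 = 771
  771*16 + 0 = 12336
Decimal = 12336

12336


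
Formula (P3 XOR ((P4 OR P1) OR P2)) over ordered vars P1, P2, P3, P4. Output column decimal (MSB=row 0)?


Formula: (P3 XOR ((P4 OR P1) OR P2)) over P1, P2, P3, P4 (16 rows)
Evaluate each row (bits = P1,P2,P3,P4, MSB first):
  row 0 [0000]: (0 XOR ((0 OR 0) OR 0)) -> 0
  row 1 [0001]: (0 XOR ((1 OR 0) OR 0)) -> 1
  row 2 [0010]: (1 XOR ((0 OR 0) OR 0)) -> 1
  row 3 [0011]: (1 XOR ((1 OR 0) OR 0)) -> 0
  row 4 [0100]: (0 XOR ((0 OR 0) OR 1)) -> 1
  row 5 [0101]: (0 XOR ((1 OR 0) OR 1)) -> 1
  row 6 [0110]: (1 XOR ((0 OR 0) OR 1)) -> 0
  row 7 [0111]: (1 XOR ((1 OR 0) OR 1)) -> 0
  row 8 [1000]: (0 XOR ((0 OR 1) OR 0)) -> 1
  row 9 [1001]: (0 XOR ((1 OR 1) OR 0)) -> 1
  row 10 [1010]: (1 XOR ((0 OR 1) OR 0)) -> 0
  row 11 [1011]: (1 XOR ((1 OR 1) OR 0)) -> 0
  row 12 [1100]: (0 XOR ((0 OR 1) OR 1)) -> 1
  row 13 [1101]: (0 XOR ((1 OR 1) OR 1)) -> 1
  row 14 [1110]: (1 XOR ((0 OR 1) OR 1)) -> 0
  row 15 [1111]: (1 XOR ((1 OR 1) OR 1)) -> 0
Full result column, 4 rows per line (P1,P2 fixed per line; P3,P4 runs 00..11 left to right):
  rows 0-3 [P1,P2=00]: 0110  = hex 6
  rows 4-7 [P1,P2=01]: 1100  = hex C
  rows 8-11 [P1,P2=10]: 1100  = hex C
  rows 12-15 [P1,P2=11]: 1100  = hex C
Output column (row 0 .. row 15) = 0110110011001100
Output column grouped in 4s = 0110 1100 1100 1100 = 0x6CCC
Convert to decimal digit by digit (value = value*16 + digit):
  6 -> 6
  6*16 + 12 (C) = 108
  108*16 + 12 (C) = 1740
  1740*16 + 12 (C) = 27852
Decimal = 27852

27852


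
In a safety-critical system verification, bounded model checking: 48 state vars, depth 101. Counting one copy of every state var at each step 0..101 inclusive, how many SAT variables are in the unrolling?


BMC unrolls to depth k, creating one copy of each state var for steps 0..k.
Step count = 101 + 1 = 102 (steps 0 through 101)
Vars per step = 48
Total = 48 * 102 = 4896

4896


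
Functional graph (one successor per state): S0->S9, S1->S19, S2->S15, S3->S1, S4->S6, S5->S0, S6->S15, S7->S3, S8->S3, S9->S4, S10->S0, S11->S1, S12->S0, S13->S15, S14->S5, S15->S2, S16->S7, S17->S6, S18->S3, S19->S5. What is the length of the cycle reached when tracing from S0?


Trace from S0 until a state repeats:
  S0 -> S9 -> S4 -> S6 -> S15 -> S2 -> S15
S15 first seen at step 4, revisited at step 6.
Cycle length = 6 - 4 = 2

2


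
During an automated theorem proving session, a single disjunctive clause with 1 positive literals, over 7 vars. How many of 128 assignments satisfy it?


Step 1: Total=2^7=128
Step 2: Unsat when all 1 false: 2^6=64
Step 3: Sat=128-64=64

64


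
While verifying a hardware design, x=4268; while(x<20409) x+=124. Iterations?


Step 1: x goes from 4268 toward 20409 by 124; the body runs while x<20409, so iterations = ceil((bound-start)/step)
Step 2: Distance=16141
Step 3: ceil(16141/124)=131

131


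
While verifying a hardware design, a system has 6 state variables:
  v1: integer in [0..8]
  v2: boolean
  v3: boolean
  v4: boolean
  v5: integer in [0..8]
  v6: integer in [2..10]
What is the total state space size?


State space = product of domain sizes of all variables.
Domain sizes:
  v1 (integer in [0..8]): 9
  v2 (boolean): 2
  v3 (boolean): 2
  v4 (boolean): 2
  v5 (integer in [0..8]): 9
  v6 (integer in [2..10]): 9
Product = 9 * 2 * 2 * 2 * 9 * 9 = 5832

5832


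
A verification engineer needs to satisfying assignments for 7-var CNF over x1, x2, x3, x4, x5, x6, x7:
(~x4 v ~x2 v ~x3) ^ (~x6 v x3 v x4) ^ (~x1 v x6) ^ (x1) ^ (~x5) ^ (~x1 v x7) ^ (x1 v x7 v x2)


CNF with 7 clauses over 7 vars (128 assignments).
An assignment satisfies CNF iff every clause has >=1 true literal.
Check each row (bits = x1,x2,x3,x4,x5,x6,x7; clause T/F shown):
  row 0 [0000000]: clauses=TTTFTTF -> 0
  row 1 [0000001]: clauses=TTTFTTT -> 0
  row 2 [0000010]: clauses=TFTFTTF -> 0
  row 3 [0000011]: clauses=TFTFTTT -> 0
  row 4 [0000100]: clauses=TTTFFTF -> 0
  (every remaining row is evaluated the same way; all 128 results are listed next)
Full result column, 8 rows per line (x1,x2,x3,x4 fixed per line; x5,x6,x7 runs 000..111 left to right):
  rows 0-7 [x1,x2,x3,x4=0000]: 00000000  (ones: 0)
  rows 8-15 [x1,x2,x3,x4=0001]: 00000000  (ones: 0)
  rows 16-23 [x1,x2,x3,x4=0010]: 00000000  (ones: 0)
  rows 24-31 [x1,x2,x3,x4=0011]: 00000000  (ones: 0)
  rows 32-39 [x1,x2,x3,x4=0100]: 00000000  (ones: 0)
  rows 40-47 [x1,x2,x3,x4=0101]: 00000000  (ones: 0)
  rows 48-55 [x1,x2,x3,x4=0110]: 00000000  (ones: 0)
  rows 56-63 [x1,x2,x3,x4=0111]: 00000000  (ones: 0)
  rows 64-71 [x1,x2,x3,x4=1000]: 00000000  (ones: 0)
  rows 72-79 [x1,x2,x3,x4=1001]: 00010000  (ones: 1)
  rows 80-87 [x1,x2,x3,x4=1010]: 00010000  (ones: 1)
  rows 88-95 [x1,x2,x3,x4=1011]: 00010000  (ones: 1)
  rows 96-103 [x1,x2,x3,x4=1100]: 00000000  (ones: 0)
  rows 104-111 [x1,x2,x3,x4=1101]: 00010000  (ones: 1)
  rows 112-119 [x1,x2,x3,x4=1110]: 00010000  (ones: 1)
  rows 120-127 [x1,x2,x3,x4=1111]: 00000000  (ones: 0)
Satisfying assignments = 0+0+0+0+0+0+0+0+0+1+1+1+0+1+1+0 = 5

5


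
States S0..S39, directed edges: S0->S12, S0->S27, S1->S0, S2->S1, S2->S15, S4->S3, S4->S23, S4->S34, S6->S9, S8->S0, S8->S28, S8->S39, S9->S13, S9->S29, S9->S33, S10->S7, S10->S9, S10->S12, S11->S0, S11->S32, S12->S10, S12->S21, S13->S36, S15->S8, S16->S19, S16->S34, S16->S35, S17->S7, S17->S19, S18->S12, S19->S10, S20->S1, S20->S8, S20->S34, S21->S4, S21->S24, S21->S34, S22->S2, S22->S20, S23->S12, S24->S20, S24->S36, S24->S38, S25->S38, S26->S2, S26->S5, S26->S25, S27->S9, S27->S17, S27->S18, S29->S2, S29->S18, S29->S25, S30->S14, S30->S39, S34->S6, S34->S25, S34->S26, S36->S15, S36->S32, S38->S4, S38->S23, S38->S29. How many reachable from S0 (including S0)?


BFS from S0:
  layer 0: {S0}
  layer 1: {S12, S27}
  layer 2: {S9, S10, S17, S18, S21}
  layer 3: {S4, S7, S13, S19, S24, S29, S33, S34}
  layer 4: {S2, S3, S6, S20, S23, S25, S26, S36, S38}
  layer 5: {S1, S5, S8, S15, S32}
  layer 6: {S28, S39}
Reachable set: {S0, S1, S2, S3, S4, S5, S6, S7, S8, S9, S10, S12, S13, S15, S17, S18, S19, S20, S21, S23, S24, S25, S26, S27, S28, S29, S32, S33, S34, S36, S38, S39}
Count = 32

32


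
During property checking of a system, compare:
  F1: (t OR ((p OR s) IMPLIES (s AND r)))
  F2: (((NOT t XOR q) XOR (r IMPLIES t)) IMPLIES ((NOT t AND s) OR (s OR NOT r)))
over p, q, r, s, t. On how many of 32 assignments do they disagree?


F1 = (t OR ((p OR s) IMPLIES (s AND r)))
F2 = (((NOT t XOR q) XOR (r IMPLIES t)) IMPLIES ((NOT t AND s) OR (s OR NOT r)))
Evaluate both on each of 32 rows (bits = p,q,r,s,t):
  row 0 [00000]: F1=1 F2=1 -> 0
  row 1 [00001]: F1=1 F2=1 -> 0
  row 2 [00010]: F1=0 F2=1 (differ) -> 1
  row 3 [00011]: F1=1 F2=1 -> 0
  row 4 [00100]: F1=1 F2=0 (differ) -> 1
  row 5 [00101]: F1=1 F2=0 (differ) -> 1
  row 6 [00110]: F1=1 F2=1 -> 0
  row 7 [00111]: F1=1 F2=1 -> 0
  row 8 [01000]: F1=1 F2=1 -> 0
  row 9 [01001]: F1=1 F2=1 -> 0
  row 10 [01010]: F1=0 F2=1 (differ) -> 1
  row 11 [01011]: F1=1 F2=1 -> 0
  row 12 [01100]: F1=1 F2=1 -> 0
  row 13 [01101]: F1=1 F2=1 -> 0
  row 14 [01110]: F1=1 F2=1 -> 0
  row 15 [01111]: F1=1 F2=1 -> 0
  row 16 [10000]: F1=0 F2=1 (differ) -> 1
  row 17 [10001]: F1=1 F2=1 -> 0
  row 18 [10010]: F1=0 F2=1 (differ) -> 1
  row 19 [10011]: F1=1 F2=1 -> 0
  row 20 [10100]: F1=0 F2=0 -> 0
  row 21 [10101]: F1=1 F2=0 (differ) -> 1
  row 22 [10110]: F1=1 F2=1 -> 0
  row 23 [10111]: F1=1 F2=1 -> 0
  row 24 [11000]: F1=0 F2=1 (differ) -> 1
  row 25 [11001]: F1=1 F2=1 -> 0
  row 26 [11010]: F1=0 F2=1 (differ) -> 1
  row 27 [11011]: F1=1 F2=1 -> 0
  row 28 [11100]: F1=0 F2=1 (differ) -> 1
  row 29 [11101]: F1=1 F2=1 -> 0
  row 30 [11110]: F1=1 F2=1 -> 0
  row 31 [11111]: F1=1 F2=1 -> 0
Full result column, 8 rows per line (p,q fixed per line; r,s,t runs 000..111 left to right):
  rows 0-7 [p,q=00]: 00101100  (ones: 3)
  rows 8-15 [p,q=01]: 00100000  (ones: 1)
  rows 16-23 [p,q=10]: 10100100  (ones: 3)
  rows 24-31 [p,q=11]: 10101000  (ones: 3)
Disagreements = 3+1+3+3 = 10

10


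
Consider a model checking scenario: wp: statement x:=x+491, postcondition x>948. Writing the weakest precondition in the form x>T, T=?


Formula: wp(x:=E, P) = P[E/x] (substitute E for x in postcondition)
Step 1: Postcondition: x>948
Step 2: Substitute x+491 for x: x+491>948
Step 3: Solve for x: x > 948-491 = 457

457


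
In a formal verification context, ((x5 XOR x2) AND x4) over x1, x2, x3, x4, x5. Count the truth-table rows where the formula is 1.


Formula: ((x5 XOR x2) AND x4) over 5 vars (32 rows)
Evaluate each row (x1, x2, x3, x4, x5 as bits, MSB first):
  row 0 [00000]: ((0 XOR 0) AND 0) -> 0
  row 1 [00001]: ((1 XOR 0) AND 0) -> 0
  row 2 [00010]: ((0 XOR 0) AND 1) -> 0
  row 3 [00011]: ((1 XOR 0) AND 1) -> 1
  row 4 [00100]: ((0 XOR 0) AND 0) -> 0
  row 5 [00101]: ((1 XOR 0) AND 0) -> 0
  row 6 [00110]: ((0 XOR 0) AND 1) -> 0
  row 7 [00111]: ((1 XOR 0) AND 1) -> 1
  row 8 [01000]: ((0 XOR 1) AND 0) -> 0
  row 9 [01001]: ((1 XOR 1) AND 0) -> 0
  row 10 [01010]: ((0 XOR 1) AND 1) -> 1
  row 11 [01011]: ((1 XOR 1) AND 1) -> 0
  row 12 [01100]: ((0 XOR 1) AND 0) -> 0
  row 13 [01101]: ((1 XOR 1) AND 0) -> 0
  row 14 [01110]: ((0 XOR 1) AND 1) -> 1
  row 15 [01111]: ((1 XOR 1) AND 1) -> 0
  row 16 [10000]: ((0 XOR 0) AND 0) -> 0
  row 17 [10001]: ((1 XOR 0) AND 0) -> 0
  row 18 [10010]: ((0 XOR 0) AND 1) -> 0
  row 19 [10011]: ((1 XOR 0) AND 1) -> 1
  row 20 [10100]: ((0 XOR 0) AND 0) -> 0
  row 21 [10101]: ((1 XOR 0) AND 0) -> 0
  row 22 [10110]: ((0 XOR 0) AND 1) -> 0
  row 23 [10111]: ((1 XOR 0) AND 1) -> 1
  row 24 [11000]: ((0 XOR 1) AND 0) -> 0
  row 25 [11001]: ((1 XOR 1) AND 0) -> 0
  row 26 [11010]: ((0 XOR 1) AND 1) -> 1
  row 27 [11011]: ((1 XOR 1) AND 1) -> 0
  row 28 [11100]: ((0 XOR 1) AND 0) -> 0
  row 29 [11101]: ((1 XOR 1) AND 0) -> 0
  row 30 [11110]: ((0 XOR 1) AND 1) -> 1
  row 31 [11111]: ((1 XOR 1) AND 1) -> 0
Full result column, 8 rows per line (x1,x2 fixed per line; x3,x4,x5 runs 000..111 left to right):
  rows 0-7 [x1,x2=00]: 00010001  (ones: 2)
  rows 8-15 [x1,x2=01]: 00100010  (ones: 2)
  rows 16-23 [x1,x2=10]: 00010001  (ones: 2)
  rows 24-31 [x1,x2=11]: 00100010  (ones: 2)
Count of 1-rows = 2+2+2+2 = 8

8


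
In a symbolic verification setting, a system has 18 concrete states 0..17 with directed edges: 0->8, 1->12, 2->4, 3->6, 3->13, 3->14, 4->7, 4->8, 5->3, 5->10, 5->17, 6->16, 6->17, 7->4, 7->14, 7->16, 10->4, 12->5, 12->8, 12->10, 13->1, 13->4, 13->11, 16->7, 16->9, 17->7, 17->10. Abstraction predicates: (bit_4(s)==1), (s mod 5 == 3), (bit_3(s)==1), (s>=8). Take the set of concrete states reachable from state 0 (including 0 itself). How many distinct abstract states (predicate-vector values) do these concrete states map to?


BFS from 0:
Concrete reachable: {0, 8}
Abstract via predicates (bit_4(s)==1), (s mod 5 == 3), (bit_3(s)==1), (s>=8):
  (0,0,0,0) <- {0}
  (0,1,1,1) <- {8}
Distinct abstract states = 2

2


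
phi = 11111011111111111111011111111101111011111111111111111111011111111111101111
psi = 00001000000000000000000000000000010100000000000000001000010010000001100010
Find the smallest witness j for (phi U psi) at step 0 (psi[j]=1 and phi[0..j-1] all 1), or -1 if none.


(phi U psi) at 0: need smallest j with psi[j]=1 and phi[i]=1 for all i in [0,j).
Scan from step 0:
  step 0: phi=1, psi=0 -> continue
  step 1: phi=1, psi=0 -> continue
  step 2: phi=1, psi=0 -> continue
  step 3: phi=1, psi=0 -> continue
  step 4: psi=1 and phi held for [0,4) -> witness found
Witness step = 4

4


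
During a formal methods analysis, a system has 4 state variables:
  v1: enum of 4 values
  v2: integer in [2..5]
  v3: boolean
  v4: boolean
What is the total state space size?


State space = product of domain sizes of all variables.
Domain sizes:
  v1 (enum of 4 values): 4
  v2 (integer in [2..5]): 4
  v3 (boolean): 2
  v4 (boolean): 2
Product = 4 * 4 * 2 * 2 = 64

64


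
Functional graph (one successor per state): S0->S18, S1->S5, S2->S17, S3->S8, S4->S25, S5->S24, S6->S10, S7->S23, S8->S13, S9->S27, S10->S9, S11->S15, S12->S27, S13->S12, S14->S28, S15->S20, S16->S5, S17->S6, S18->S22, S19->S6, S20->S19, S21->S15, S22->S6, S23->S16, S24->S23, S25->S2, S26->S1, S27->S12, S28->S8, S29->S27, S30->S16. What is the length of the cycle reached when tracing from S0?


Trace from S0 until a state repeats:
  S0 -> S18 -> S22 -> S6 -> S10 -> S9 -> S27 -> S12 -> S27
S27 first seen at step 6, revisited at step 8.
Cycle length = 8 - 6 = 2

2


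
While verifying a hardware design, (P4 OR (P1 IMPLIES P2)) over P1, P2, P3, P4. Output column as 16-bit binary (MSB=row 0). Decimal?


Formula: (P4 OR (P1 IMPLIES P2)) over P1, P2, P3, P4 (16 rows)
Evaluate each row (bits = P1,P2,P3,P4, MSB first):
  row 0 [0000]: (0 OR (0 IMPLIES 0)) -> 1
  row 1 [0001]: (1 OR (0 IMPLIES 0)) -> 1
  row 2 [0010]: (0 OR (0 IMPLIES 0)) -> 1
  row 3 [0011]: (1 OR (0 IMPLIES 0)) -> 1
  row 4 [0100]: (0 OR (0 IMPLIES 1)) -> 1
  row 5 [0101]: (1 OR (0 IMPLIES 1)) -> 1
  row 6 [0110]: (0 OR (0 IMPLIES 1)) -> 1
  row 7 [0111]: (1 OR (0 IMPLIES 1)) -> 1
  row 8 [1000]: (0 OR (1 IMPLIES 0)) -> 0
  row 9 [1001]: (1 OR (1 IMPLIES 0)) -> 1
  row 10 [1010]: (0 OR (1 IMPLIES 0)) -> 0
  row 11 [1011]: (1 OR (1 IMPLIES 0)) -> 1
  row 12 [1100]: (0 OR (1 IMPLIES 1)) -> 1
  row 13 [1101]: (1 OR (1 IMPLIES 1)) -> 1
  row 14 [1110]: (0 OR (1 IMPLIES 1)) -> 1
  row 15 [1111]: (1 OR (1 IMPLIES 1)) -> 1
Full result column, 4 rows per line (P1,P2 fixed per line; P3,P4 runs 00..11 left to right):
  rows 0-3 [P1,P2=00]: 1111  = hex F
  rows 4-7 [P1,P2=01]: 1111  = hex F
  rows 8-11 [P1,P2=10]: 0101  = hex 5
  rows 12-15 [P1,P2=11]: 1111  = hex F
Output column (row 0 .. row 15) = 1111111101011111
Output column grouped in 4s = 1111 1111 0101 1111 = 0xFF5F
Convert to decimal digit by digit (value = value*16 + digit):
  F -> 15
  15*16 + 15 (F) = 255
  255*16 + 5 = 4085
  4085*16 + 15 (F) = 65375
Decimal = 65375

65375


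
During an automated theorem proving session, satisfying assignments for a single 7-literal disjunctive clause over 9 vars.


Step 1: Total=2^9=512
Step 2: Unsat when all 7 false: 2^2=4
Step 3: Sat=512-4=508

508


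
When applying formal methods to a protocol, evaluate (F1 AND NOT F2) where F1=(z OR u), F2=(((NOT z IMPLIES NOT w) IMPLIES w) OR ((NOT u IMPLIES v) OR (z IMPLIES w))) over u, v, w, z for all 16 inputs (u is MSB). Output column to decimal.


F1 = (z OR u)
F2 = (((NOT z IMPLIES NOT w) IMPLIES w) OR ((NOT u IMPLIES v) OR (z IMPLIES w)))
Counterexample to F1=>F2 is where F1=1 and F2=0.
Evaluate each row (bits = u,v,w,z, MSB first):
  row 0 [0000]: F1=0 F2=1 -> F1&~F2 -> 0
  row 1 [0001]: F1=1 F2=0 -> F1&~F2 -> 1
  row 2 [0010]: F1=0 F2=1 -> F1&~F2 -> 0
  row 3 [0011]: F1=1 F2=1 -> F1&~F2 -> 0
  row 4 [0100]: F1=0 F2=1 -> F1&~F2 -> 0
  row 5 [0101]: F1=1 F2=1 -> F1&~F2 -> 0
  row 6 [0110]: F1=0 F2=1 -> F1&~F2 -> 0
  row 7 [0111]: F1=1 F2=1 -> F1&~F2 -> 0
  row 8 [1000]: F1=1 F2=1 -> F1&~F2 -> 0
  row 9 [1001]: F1=1 F2=1 -> F1&~F2 -> 0
  row 10 [1010]: F1=1 F2=1 -> F1&~F2 -> 0
  row 11 [1011]: F1=1 F2=1 -> F1&~F2 -> 0
  row 12 [1100]: F1=1 F2=1 -> F1&~F2 -> 0
  row 13 [1101]: F1=1 F2=1 -> F1&~F2 -> 0
  row 14 [1110]: F1=1 F2=1 -> F1&~F2 -> 0
  row 15 [1111]: F1=1 F2=1 -> F1&~F2 -> 0
Full result column, 4 rows per line (u,v fixed per line; w,z runs 00..11 left to right):
  rows 0-3 [u,v=00]: 0100  = hex 4
  rows 4-7 [u,v=01]: 0000  = hex 0
  rows 8-11 [u,v=10]: 0000  = hex 0
  rows 12-15 [u,v=11]: 0000  = hex 0
Counterexample vector (row 0 .. row 15) = 0100000000000000
Output column grouped in 4s = 0100 0000 0000 0000 = 0x4000
Convert to decimal digit by digit (value = value*16 + digit):
  4 -> 4
  4*16 + 0 = 64
  64*16 + 0 = 1024
  1024*16 + 0 = 16384
Decimal = 16384

16384


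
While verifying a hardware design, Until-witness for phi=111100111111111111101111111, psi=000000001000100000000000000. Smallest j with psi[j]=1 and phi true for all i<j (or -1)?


(phi U psi) at 0: need smallest j with psi[j]=1 and phi[i]=1 for all i in [0,j).
Scan from step 0:
  step 0: phi=1, psi=0 -> continue
  step 1: phi=1, psi=0 -> continue
  step 2: phi=1, psi=0 -> continue
  step 3: phi=1, psi=0 -> continue
  step 4: phi=0 -> phi-prefix broken from here
  step 8: psi=1 but phi already failed -> not a witness
  step 12: psi=1 but phi already failed -> not a witness
  end of trace: no witness -> -1
Witness step = -1

-1


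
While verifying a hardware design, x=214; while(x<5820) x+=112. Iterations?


Step 1: x goes from 214 toward 5820 by 112; the body runs while x<5820, so iterations = ceil((bound-start)/step)
Step 2: Distance=5606
Step 3: ceil(5606/112)=51

51
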